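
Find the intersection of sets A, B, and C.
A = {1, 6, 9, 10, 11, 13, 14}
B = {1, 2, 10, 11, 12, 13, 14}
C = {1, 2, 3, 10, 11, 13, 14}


Set A = {1, 6, 9, 10, 11, 13, 14}
Set B = {1, 2, 10, 11, 12, 13, 14}
Set C = {1, 2, 3, 10, 11, 13, 14}
First, A ∩ B = {1, 10, 11, 13, 14}
Then, (A ∩ B) ∩ C = {1, 10, 11, 13, 14}

{1, 10, 11, 13, 14}


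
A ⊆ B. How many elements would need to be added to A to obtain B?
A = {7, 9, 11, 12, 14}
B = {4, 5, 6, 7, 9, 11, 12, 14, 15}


Set A = {7, 9, 11, 12, 14}, |A| = 5
Set B = {4, 5, 6, 7, 9, 11, 12, 14, 15}, |B| = 9
Since A ⊆ B: B \ A = {4, 5, 6, 15}
|B| - |A| = 9 - 5 = 4

4


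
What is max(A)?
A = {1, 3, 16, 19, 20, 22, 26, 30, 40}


Set A = {1, 3, 16, 19, 20, 22, 26, 30, 40}
Elements in ascending order: 1, 3, 16, 19, 20, 22, 26, 30, 40
The largest element is 40.

40


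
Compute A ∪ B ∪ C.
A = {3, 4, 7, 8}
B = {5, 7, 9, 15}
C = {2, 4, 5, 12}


Set A = {3, 4, 7, 8}
Set B = {5, 7, 9, 15}
Set C = {2, 4, 5, 12}
First, A ∪ B = {3, 4, 5, 7, 8, 9, 15}
Then, (A ∪ B) ∪ C = {2, 3, 4, 5, 7, 8, 9, 12, 15}

{2, 3, 4, 5, 7, 8, 9, 12, 15}


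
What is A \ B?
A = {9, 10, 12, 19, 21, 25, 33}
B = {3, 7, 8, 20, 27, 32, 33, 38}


Set A = {9, 10, 12, 19, 21, 25, 33}
Set B = {3, 7, 8, 20, 27, 32, 33, 38}
A \ B includes elements in A that are not in B.
Check each element of A:
9 (not in B, keep), 10 (not in B, keep), 12 (not in B, keep), 19 (not in B, keep), 21 (not in B, keep), 25 (not in B, keep), 33 (in B, remove)
A \ B = {9, 10, 12, 19, 21, 25}

{9, 10, 12, 19, 21, 25}


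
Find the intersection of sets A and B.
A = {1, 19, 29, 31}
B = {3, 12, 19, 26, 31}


Set A = {1, 19, 29, 31}
Set B = {3, 12, 19, 26, 31}
A ∩ B includes only elements in both sets.
Check each element of A against B:
1 ✗, 19 ✓, 29 ✗, 31 ✓
A ∩ B = {19, 31}

{19, 31}


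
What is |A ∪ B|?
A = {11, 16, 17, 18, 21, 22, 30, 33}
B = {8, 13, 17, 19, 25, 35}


Set A = {11, 16, 17, 18, 21, 22, 30, 33}, |A| = 8
Set B = {8, 13, 17, 19, 25, 35}, |B| = 6
A ∩ B = {17}, |A ∩ B| = 1
|A ∪ B| = |A| + |B| - |A ∩ B| = 8 + 6 - 1 = 13

13


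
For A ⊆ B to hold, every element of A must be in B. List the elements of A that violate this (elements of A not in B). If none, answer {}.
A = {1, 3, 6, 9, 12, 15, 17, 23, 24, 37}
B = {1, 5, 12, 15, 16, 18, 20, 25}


Set A = {1, 3, 6, 9, 12, 15, 17, 23, 24, 37}
Set B = {1, 5, 12, 15, 16, 18, 20, 25}
Check each element of A against B:
1 ∈ B, 3 ∉ B (include), 6 ∉ B (include), 9 ∉ B (include), 12 ∈ B, 15 ∈ B, 17 ∉ B (include), 23 ∉ B (include), 24 ∉ B (include), 37 ∉ B (include)
Elements of A not in B: {3, 6, 9, 17, 23, 24, 37}

{3, 6, 9, 17, 23, 24, 37}


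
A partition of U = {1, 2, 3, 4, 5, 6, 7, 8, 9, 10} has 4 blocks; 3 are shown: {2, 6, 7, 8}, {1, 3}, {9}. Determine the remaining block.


U = {1, 2, 3, 4, 5, 6, 7, 8, 9, 10}
Shown blocks: {2, 6, 7, 8}, {1, 3}, {9}
A partition's blocks are pairwise disjoint and cover U, so the missing block = U \ (union of shown blocks).
Union of shown blocks: {1, 2, 3, 6, 7, 8, 9}
Missing block = U \ (union) = {4, 5, 10}

{4, 5, 10}


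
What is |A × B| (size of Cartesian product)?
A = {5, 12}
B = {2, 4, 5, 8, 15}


Set A = {5, 12} has 2 elements.
Set B = {2, 4, 5, 8, 15} has 5 elements.
|A × B| = |A| × |B| = 2 × 5 = 10

10


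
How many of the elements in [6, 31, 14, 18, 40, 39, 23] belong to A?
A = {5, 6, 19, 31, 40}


Set A = {5, 6, 19, 31, 40}
Candidates: [6, 31, 14, 18, 40, 39, 23]
Check each candidate:
6 ∈ A, 31 ∈ A, 14 ∉ A, 18 ∉ A, 40 ∈ A, 39 ∉ A, 23 ∉ A
Count of candidates in A: 3

3


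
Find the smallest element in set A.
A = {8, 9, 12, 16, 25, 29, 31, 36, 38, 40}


Set A = {8, 9, 12, 16, 25, 29, 31, 36, 38, 40}
Elements in ascending order: 8, 9, 12, 16, 25, 29, 31, 36, 38, 40
The smallest element is 8.

8


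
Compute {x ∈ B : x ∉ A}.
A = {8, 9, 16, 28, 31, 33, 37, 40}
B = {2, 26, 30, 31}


Set A = {8, 9, 16, 28, 31, 33, 37, 40}
Set B = {2, 26, 30, 31}
Check each element of B against A:
2 ∉ A (include), 26 ∉ A (include), 30 ∉ A (include), 31 ∈ A
Elements of B not in A: {2, 26, 30}

{2, 26, 30}


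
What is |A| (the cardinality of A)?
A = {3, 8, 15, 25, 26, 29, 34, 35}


Set A = {3, 8, 15, 25, 26, 29, 34, 35}
Listing elements: 3, 8, 15, 25, 26, 29, 34, 35
Counting: 8 elements
|A| = 8

8


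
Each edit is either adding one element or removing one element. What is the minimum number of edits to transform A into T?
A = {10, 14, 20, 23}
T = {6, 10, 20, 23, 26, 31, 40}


Set A = {10, 14, 20, 23}
Set T = {6, 10, 20, 23, 26, 31, 40}
Elements to remove from A (in A, not in T): {14} → 1 removals
Elements to add to A (in T, not in A): {6, 26, 31, 40} → 4 additions
Total edits = 1 + 4 = 5

5


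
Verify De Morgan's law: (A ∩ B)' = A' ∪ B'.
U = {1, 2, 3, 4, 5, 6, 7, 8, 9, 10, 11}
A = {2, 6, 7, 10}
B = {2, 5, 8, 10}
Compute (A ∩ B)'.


U = {1, 2, 3, 4, 5, 6, 7, 8, 9, 10, 11}
A = {2, 6, 7, 10}, B = {2, 5, 8, 10}
A ∩ B = {2, 10}
(A ∩ B)' = U \ (A ∩ B) = {1, 3, 4, 5, 6, 7, 8, 9, 11}
Verification via A' ∪ B': A' = {1, 3, 4, 5, 8, 9, 11}, B' = {1, 3, 4, 6, 7, 9, 11}
A' ∪ B' = {1, 3, 4, 5, 6, 7, 8, 9, 11} ✓

{1, 3, 4, 5, 6, 7, 8, 9, 11}


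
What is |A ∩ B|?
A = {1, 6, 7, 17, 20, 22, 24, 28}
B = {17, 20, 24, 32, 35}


Set A = {1, 6, 7, 17, 20, 22, 24, 28}
Set B = {17, 20, 24, 32, 35}
A ∩ B = {17, 20, 24}
|A ∩ B| = 3

3


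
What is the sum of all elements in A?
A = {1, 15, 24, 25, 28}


Set A = {1, 15, 24, 25, 28}
Sum = 1 + 15 + 24 + 25 + 28 = 93

93


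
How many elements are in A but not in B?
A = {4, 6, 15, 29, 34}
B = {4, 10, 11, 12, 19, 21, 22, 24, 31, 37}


Set A = {4, 6, 15, 29, 34}
Set B = {4, 10, 11, 12, 19, 21, 22, 24, 31, 37}
A \ B = {6, 15, 29, 34}
|A \ B| = 4

4


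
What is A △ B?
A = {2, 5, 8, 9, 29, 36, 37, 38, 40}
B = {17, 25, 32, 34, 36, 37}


Set A = {2, 5, 8, 9, 29, 36, 37, 38, 40}
Set B = {17, 25, 32, 34, 36, 37}
A △ B = (A \ B) ∪ (B \ A)
Elements in A but not B: {2, 5, 8, 9, 29, 38, 40}
Elements in B but not A: {17, 25, 32, 34}
A △ B = {2, 5, 8, 9, 17, 25, 29, 32, 34, 38, 40}

{2, 5, 8, 9, 17, 25, 29, 32, 34, 38, 40}


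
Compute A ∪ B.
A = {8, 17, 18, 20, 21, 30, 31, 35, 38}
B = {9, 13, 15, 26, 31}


Set A = {8, 17, 18, 20, 21, 30, 31, 35, 38}
Set B = {9, 13, 15, 26, 31}
A ∪ B includes all elements in either set.
Elements from A: {8, 17, 18, 20, 21, 30, 31, 35, 38}
Elements from B not already included: {9, 13, 15, 26}
A ∪ B = {8, 9, 13, 15, 17, 18, 20, 21, 26, 30, 31, 35, 38}

{8, 9, 13, 15, 17, 18, 20, 21, 26, 30, 31, 35, 38}


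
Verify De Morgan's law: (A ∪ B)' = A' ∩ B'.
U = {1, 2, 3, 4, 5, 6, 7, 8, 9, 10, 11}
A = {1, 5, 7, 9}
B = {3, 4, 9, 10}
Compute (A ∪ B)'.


U = {1, 2, 3, 4, 5, 6, 7, 8, 9, 10, 11}
A = {1, 5, 7, 9}, B = {3, 4, 9, 10}
A ∪ B = {1, 3, 4, 5, 7, 9, 10}
(A ∪ B)' = U \ (A ∪ B) = {2, 6, 8, 11}
Verification via A' ∩ B': A' = {2, 3, 4, 6, 8, 10, 11}, B' = {1, 2, 5, 6, 7, 8, 11}
A' ∩ B' = {2, 6, 8, 11} ✓

{2, 6, 8, 11}


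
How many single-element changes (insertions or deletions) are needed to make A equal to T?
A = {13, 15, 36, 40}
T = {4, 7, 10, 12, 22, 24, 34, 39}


Set A = {13, 15, 36, 40}
Set T = {4, 7, 10, 12, 22, 24, 34, 39}
Elements to remove from A (in A, not in T): {13, 15, 36, 40} → 4 removals
Elements to add to A (in T, not in A): {4, 7, 10, 12, 22, 24, 34, 39} → 8 additions
Total edits = 4 + 8 = 12

12


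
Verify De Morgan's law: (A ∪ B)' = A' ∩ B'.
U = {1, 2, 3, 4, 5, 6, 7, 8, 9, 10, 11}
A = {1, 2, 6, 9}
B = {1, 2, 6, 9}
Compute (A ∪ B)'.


U = {1, 2, 3, 4, 5, 6, 7, 8, 9, 10, 11}
A = {1, 2, 6, 9}, B = {1, 2, 6, 9}
A ∪ B = {1, 2, 6, 9}
(A ∪ B)' = U \ (A ∪ B) = {3, 4, 5, 7, 8, 10, 11}
Verification via A' ∩ B': A' = {3, 4, 5, 7, 8, 10, 11}, B' = {3, 4, 5, 7, 8, 10, 11}
A' ∩ B' = {3, 4, 5, 7, 8, 10, 11} ✓

{3, 4, 5, 7, 8, 10, 11}


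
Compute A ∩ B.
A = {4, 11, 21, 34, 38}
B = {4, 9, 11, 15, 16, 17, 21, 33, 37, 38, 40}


Set A = {4, 11, 21, 34, 38}
Set B = {4, 9, 11, 15, 16, 17, 21, 33, 37, 38, 40}
A ∩ B includes only elements in both sets.
Check each element of A against B:
4 ✓, 11 ✓, 21 ✓, 34 ✗, 38 ✓
A ∩ B = {4, 11, 21, 38}

{4, 11, 21, 38}


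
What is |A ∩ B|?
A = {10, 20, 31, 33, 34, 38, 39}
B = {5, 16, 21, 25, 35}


Set A = {10, 20, 31, 33, 34, 38, 39}
Set B = {5, 16, 21, 25, 35}
A ∩ B = {}
|A ∩ B| = 0

0


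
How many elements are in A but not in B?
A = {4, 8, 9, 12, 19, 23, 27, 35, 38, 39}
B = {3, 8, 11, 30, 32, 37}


Set A = {4, 8, 9, 12, 19, 23, 27, 35, 38, 39}
Set B = {3, 8, 11, 30, 32, 37}
A \ B = {4, 9, 12, 19, 23, 27, 35, 38, 39}
|A \ B| = 9

9


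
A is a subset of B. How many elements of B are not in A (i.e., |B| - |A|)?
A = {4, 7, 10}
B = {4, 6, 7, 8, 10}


Set A = {4, 7, 10}, |A| = 3
Set B = {4, 6, 7, 8, 10}, |B| = 5
Since A ⊆ B: B \ A = {6, 8}
|B| - |A| = 5 - 3 = 2

2


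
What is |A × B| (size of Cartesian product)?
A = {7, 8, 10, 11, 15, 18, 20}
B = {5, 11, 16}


Set A = {7, 8, 10, 11, 15, 18, 20} has 7 elements.
Set B = {5, 11, 16} has 3 elements.
|A × B| = |A| × |B| = 7 × 3 = 21

21


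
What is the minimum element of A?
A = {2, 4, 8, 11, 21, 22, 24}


Set A = {2, 4, 8, 11, 21, 22, 24}
Elements in ascending order: 2, 4, 8, 11, 21, 22, 24
The smallest element is 2.

2


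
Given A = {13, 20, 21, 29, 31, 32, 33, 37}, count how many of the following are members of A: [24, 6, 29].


Set A = {13, 20, 21, 29, 31, 32, 33, 37}
Candidates: [24, 6, 29]
Check each candidate:
24 ∉ A, 6 ∉ A, 29 ∈ A
Count of candidates in A: 1

1


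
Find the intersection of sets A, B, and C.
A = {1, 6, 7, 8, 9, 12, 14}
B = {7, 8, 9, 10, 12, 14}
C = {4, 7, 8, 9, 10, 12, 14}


Set A = {1, 6, 7, 8, 9, 12, 14}
Set B = {7, 8, 9, 10, 12, 14}
Set C = {4, 7, 8, 9, 10, 12, 14}
First, A ∩ B = {7, 8, 9, 12, 14}
Then, (A ∩ B) ∩ C = {7, 8, 9, 12, 14}

{7, 8, 9, 12, 14}


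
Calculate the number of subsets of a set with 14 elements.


The set has 14 elements.
The power set contains all possible subsets.
|P(A)| = 2^|A| = 2^14 = 16384

16384


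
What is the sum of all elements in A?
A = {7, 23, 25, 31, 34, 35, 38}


Set A = {7, 23, 25, 31, 34, 35, 38}
Sum = 7 + 23 + 25 + 31 + 34 + 35 + 38 = 193

193


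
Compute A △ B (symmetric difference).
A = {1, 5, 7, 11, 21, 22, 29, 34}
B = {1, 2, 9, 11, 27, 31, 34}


Set A = {1, 5, 7, 11, 21, 22, 29, 34}
Set B = {1, 2, 9, 11, 27, 31, 34}
A △ B = (A \ B) ∪ (B \ A)
Elements in A but not B: {5, 7, 21, 22, 29}
Elements in B but not A: {2, 9, 27, 31}
A △ B = {2, 5, 7, 9, 21, 22, 27, 29, 31}

{2, 5, 7, 9, 21, 22, 27, 29, 31}


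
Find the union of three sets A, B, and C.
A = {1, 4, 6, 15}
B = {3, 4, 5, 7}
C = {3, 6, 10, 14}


Set A = {1, 4, 6, 15}
Set B = {3, 4, 5, 7}
Set C = {3, 6, 10, 14}
First, A ∪ B = {1, 3, 4, 5, 6, 7, 15}
Then, (A ∪ B) ∪ C = {1, 3, 4, 5, 6, 7, 10, 14, 15}

{1, 3, 4, 5, 6, 7, 10, 14, 15}


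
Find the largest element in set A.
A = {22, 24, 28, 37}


Set A = {22, 24, 28, 37}
Elements in ascending order: 22, 24, 28, 37
The largest element is 37.

37


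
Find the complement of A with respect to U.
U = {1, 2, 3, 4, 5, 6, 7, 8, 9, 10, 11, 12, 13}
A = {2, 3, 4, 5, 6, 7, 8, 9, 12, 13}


Universal set U = {1, 2, 3, 4, 5, 6, 7, 8, 9, 10, 11, 12, 13}
Set A = {2, 3, 4, 5, 6, 7, 8, 9, 12, 13}
A' = U \ A = elements in U but not in A
Checking each element of U:
1 (not in A, include), 2 (in A, exclude), 3 (in A, exclude), 4 (in A, exclude), 5 (in A, exclude), 6 (in A, exclude), 7 (in A, exclude), 8 (in A, exclude), 9 (in A, exclude), 10 (not in A, include), 11 (not in A, include), 12 (in A, exclude), 13 (in A, exclude)
A' = {1, 10, 11}

{1, 10, 11}


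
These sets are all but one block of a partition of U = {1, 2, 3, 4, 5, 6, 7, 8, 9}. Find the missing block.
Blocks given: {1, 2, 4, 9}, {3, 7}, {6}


U = {1, 2, 3, 4, 5, 6, 7, 8, 9}
Shown blocks: {1, 2, 4, 9}, {3, 7}, {6}
A partition's blocks are pairwise disjoint and cover U, so the missing block = U \ (union of shown blocks).
Union of shown blocks: {1, 2, 3, 4, 6, 7, 9}
Missing block = U \ (union) = {5, 8}

{5, 8}


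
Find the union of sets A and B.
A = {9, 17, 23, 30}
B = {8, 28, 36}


Set A = {9, 17, 23, 30}
Set B = {8, 28, 36}
A ∪ B includes all elements in either set.
Elements from A: {9, 17, 23, 30}
Elements from B not already included: {8, 28, 36}
A ∪ B = {8, 9, 17, 23, 28, 30, 36}

{8, 9, 17, 23, 28, 30, 36}


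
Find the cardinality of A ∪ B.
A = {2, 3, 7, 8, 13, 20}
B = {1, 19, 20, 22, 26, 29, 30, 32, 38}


Set A = {2, 3, 7, 8, 13, 20}, |A| = 6
Set B = {1, 19, 20, 22, 26, 29, 30, 32, 38}, |B| = 9
A ∩ B = {20}, |A ∩ B| = 1
|A ∪ B| = |A| + |B| - |A ∩ B| = 6 + 9 - 1 = 14

14


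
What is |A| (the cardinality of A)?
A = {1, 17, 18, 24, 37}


Set A = {1, 17, 18, 24, 37}
Listing elements: 1, 17, 18, 24, 37
Counting: 5 elements
|A| = 5

5


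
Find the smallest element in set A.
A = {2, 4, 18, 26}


Set A = {2, 4, 18, 26}
Elements in ascending order: 2, 4, 18, 26
The smallest element is 2.

2


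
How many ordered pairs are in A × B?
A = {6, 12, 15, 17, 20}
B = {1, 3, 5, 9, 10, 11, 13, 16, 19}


Set A = {6, 12, 15, 17, 20} has 5 elements.
Set B = {1, 3, 5, 9, 10, 11, 13, 16, 19} has 9 elements.
|A × B| = |A| × |B| = 5 × 9 = 45

45


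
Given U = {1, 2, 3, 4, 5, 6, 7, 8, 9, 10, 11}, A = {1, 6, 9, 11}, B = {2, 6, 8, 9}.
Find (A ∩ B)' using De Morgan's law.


U = {1, 2, 3, 4, 5, 6, 7, 8, 9, 10, 11}
A = {1, 6, 9, 11}, B = {2, 6, 8, 9}
A ∩ B = {6, 9}
(A ∩ B)' = U \ (A ∩ B) = {1, 2, 3, 4, 5, 7, 8, 10, 11}
Verification via A' ∪ B': A' = {2, 3, 4, 5, 7, 8, 10}, B' = {1, 3, 4, 5, 7, 10, 11}
A' ∪ B' = {1, 2, 3, 4, 5, 7, 8, 10, 11} ✓

{1, 2, 3, 4, 5, 7, 8, 10, 11}


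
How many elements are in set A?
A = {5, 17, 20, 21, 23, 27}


Set A = {5, 17, 20, 21, 23, 27}
Listing elements: 5, 17, 20, 21, 23, 27
Counting: 6 elements
|A| = 6

6


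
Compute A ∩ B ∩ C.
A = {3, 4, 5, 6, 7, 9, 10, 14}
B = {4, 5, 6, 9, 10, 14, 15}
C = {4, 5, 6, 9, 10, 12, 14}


Set A = {3, 4, 5, 6, 7, 9, 10, 14}
Set B = {4, 5, 6, 9, 10, 14, 15}
Set C = {4, 5, 6, 9, 10, 12, 14}
First, A ∩ B = {4, 5, 6, 9, 10, 14}
Then, (A ∩ B) ∩ C = {4, 5, 6, 9, 10, 14}

{4, 5, 6, 9, 10, 14}


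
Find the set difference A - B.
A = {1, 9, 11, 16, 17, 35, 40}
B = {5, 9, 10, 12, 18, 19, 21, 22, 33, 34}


Set A = {1, 9, 11, 16, 17, 35, 40}
Set B = {5, 9, 10, 12, 18, 19, 21, 22, 33, 34}
A \ B includes elements in A that are not in B.
Check each element of A:
1 (not in B, keep), 9 (in B, remove), 11 (not in B, keep), 16 (not in B, keep), 17 (not in B, keep), 35 (not in B, keep), 40 (not in B, keep)
A \ B = {1, 11, 16, 17, 35, 40}

{1, 11, 16, 17, 35, 40}


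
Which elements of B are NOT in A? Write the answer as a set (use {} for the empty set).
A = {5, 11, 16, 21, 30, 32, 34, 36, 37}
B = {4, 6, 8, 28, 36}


Set A = {5, 11, 16, 21, 30, 32, 34, 36, 37}
Set B = {4, 6, 8, 28, 36}
Check each element of B against A:
4 ∉ A (include), 6 ∉ A (include), 8 ∉ A (include), 28 ∉ A (include), 36 ∈ A
Elements of B not in A: {4, 6, 8, 28}

{4, 6, 8, 28}


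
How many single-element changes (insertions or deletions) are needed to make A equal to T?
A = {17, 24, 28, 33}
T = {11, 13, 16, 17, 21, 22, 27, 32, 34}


Set A = {17, 24, 28, 33}
Set T = {11, 13, 16, 17, 21, 22, 27, 32, 34}
Elements to remove from A (in A, not in T): {24, 28, 33} → 3 removals
Elements to add to A (in T, not in A): {11, 13, 16, 21, 22, 27, 32, 34} → 8 additions
Total edits = 3 + 8 = 11

11


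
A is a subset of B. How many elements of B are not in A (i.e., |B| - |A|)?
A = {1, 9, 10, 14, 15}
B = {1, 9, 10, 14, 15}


Set A = {1, 9, 10, 14, 15}, |A| = 5
Set B = {1, 9, 10, 14, 15}, |B| = 5
Since A ⊆ B: B \ A = {}
|B| - |A| = 5 - 5 = 0

0


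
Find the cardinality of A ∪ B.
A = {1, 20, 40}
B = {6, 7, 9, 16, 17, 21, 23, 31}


Set A = {1, 20, 40}, |A| = 3
Set B = {6, 7, 9, 16, 17, 21, 23, 31}, |B| = 8
A ∩ B = {}, |A ∩ B| = 0
|A ∪ B| = |A| + |B| - |A ∩ B| = 3 + 8 - 0 = 11

11


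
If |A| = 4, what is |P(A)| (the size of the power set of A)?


The set has 4 elements.
The power set contains all possible subsets.
|P(A)| = 2^|A| = 2^4 = 16

16


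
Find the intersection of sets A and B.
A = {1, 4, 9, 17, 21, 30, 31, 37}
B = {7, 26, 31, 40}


Set A = {1, 4, 9, 17, 21, 30, 31, 37}
Set B = {7, 26, 31, 40}
A ∩ B includes only elements in both sets.
Check each element of A against B:
1 ✗, 4 ✗, 9 ✗, 17 ✗, 21 ✗, 30 ✗, 31 ✓, 37 ✗
A ∩ B = {31}

{31}


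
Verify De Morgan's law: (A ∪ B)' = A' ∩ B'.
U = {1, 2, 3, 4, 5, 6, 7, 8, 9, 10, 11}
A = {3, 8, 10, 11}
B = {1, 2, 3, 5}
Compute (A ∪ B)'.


U = {1, 2, 3, 4, 5, 6, 7, 8, 9, 10, 11}
A = {3, 8, 10, 11}, B = {1, 2, 3, 5}
A ∪ B = {1, 2, 3, 5, 8, 10, 11}
(A ∪ B)' = U \ (A ∪ B) = {4, 6, 7, 9}
Verification via A' ∩ B': A' = {1, 2, 4, 5, 6, 7, 9}, B' = {4, 6, 7, 8, 9, 10, 11}
A' ∩ B' = {4, 6, 7, 9} ✓

{4, 6, 7, 9}


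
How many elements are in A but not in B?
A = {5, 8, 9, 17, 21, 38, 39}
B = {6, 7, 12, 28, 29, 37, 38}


Set A = {5, 8, 9, 17, 21, 38, 39}
Set B = {6, 7, 12, 28, 29, 37, 38}
A \ B = {5, 8, 9, 17, 21, 39}
|A \ B| = 6

6


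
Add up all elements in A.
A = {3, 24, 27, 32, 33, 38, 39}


Set A = {3, 24, 27, 32, 33, 38, 39}
Sum = 3 + 24 + 27 + 32 + 33 + 38 + 39 = 196

196


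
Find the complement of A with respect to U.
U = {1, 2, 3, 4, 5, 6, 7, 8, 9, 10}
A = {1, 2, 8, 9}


Universal set U = {1, 2, 3, 4, 5, 6, 7, 8, 9, 10}
Set A = {1, 2, 8, 9}
A' = U \ A = elements in U but not in A
Checking each element of U:
1 (in A, exclude), 2 (in A, exclude), 3 (not in A, include), 4 (not in A, include), 5 (not in A, include), 6 (not in A, include), 7 (not in A, include), 8 (in A, exclude), 9 (in A, exclude), 10 (not in A, include)
A' = {3, 4, 5, 6, 7, 10}

{3, 4, 5, 6, 7, 10}


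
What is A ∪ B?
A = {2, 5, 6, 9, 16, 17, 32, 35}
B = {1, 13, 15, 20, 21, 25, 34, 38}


Set A = {2, 5, 6, 9, 16, 17, 32, 35}
Set B = {1, 13, 15, 20, 21, 25, 34, 38}
A ∪ B includes all elements in either set.
Elements from A: {2, 5, 6, 9, 16, 17, 32, 35}
Elements from B not already included: {1, 13, 15, 20, 21, 25, 34, 38}
A ∪ B = {1, 2, 5, 6, 9, 13, 15, 16, 17, 20, 21, 25, 32, 34, 35, 38}

{1, 2, 5, 6, 9, 13, 15, 16, 17, 20, 21, 25, 32, 34, 35, 38}


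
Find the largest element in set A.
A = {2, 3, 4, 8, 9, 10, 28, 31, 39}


Set A = {2, 3, 4, 8, 9, 10, 28, 31, 39}
Elements in ascending order: 2, 3, 4, 8, 9, 10, 28, 31, 39
The largest element is 39.

39


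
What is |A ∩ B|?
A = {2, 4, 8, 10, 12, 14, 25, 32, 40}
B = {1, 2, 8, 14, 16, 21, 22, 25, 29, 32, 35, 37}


Set A = {2, 4, 8, 10, 12, 14, 25, 32, 40}
Set B = {1, 2, 8, 14, 16, 21, 22, 25, 29, 32, 35, 37}
A ∩ B = {2, 8, 14, 25, 32}
|A ∩ B| = 5

5


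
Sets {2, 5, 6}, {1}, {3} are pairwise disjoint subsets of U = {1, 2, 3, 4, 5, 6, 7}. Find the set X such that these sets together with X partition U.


U = {1, 2, 3, 4, 5, 6, 7}
Shown blocks: {2, 5, 6}, {1}, {3}
A partition's blocks are pairwise disjoint and cover U, so the missing block = U \ (union of shown blocks).
Union of shown blocks: {1, 2, 3, 5, 6}
Missing block = U \ (union) = {4, 7}

{4, 7}


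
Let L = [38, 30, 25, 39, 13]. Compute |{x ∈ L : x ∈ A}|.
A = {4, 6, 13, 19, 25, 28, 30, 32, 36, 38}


Set A = {4, 6, 13, 19, 25, 28, 30, 32, 36, 38}
Candidates: [38, 30, 25, 39, 13]
Check each candidate:
38 ∈ A, 30 ∈ A, 25 ∈ A, 39 ∉ A, 13 ∈ A
Count of candidates in A: 4

4


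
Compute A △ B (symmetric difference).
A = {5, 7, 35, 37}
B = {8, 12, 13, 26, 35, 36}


Set A = {5, 7, 35, 37}
Set B = {8, 12, 13, 26, 35, 36}
A △ B = (A \ B) ∪ (B \ A)
Elements in A but not B: {5, 7, 37}
Elements in B but not A: {8, 12, 13, 26, 36}
A △ B = {5, 7, 8, 12, 13, 26, 36, 37}

{5, 7, 8, 12, 13, 26, 36, 37}


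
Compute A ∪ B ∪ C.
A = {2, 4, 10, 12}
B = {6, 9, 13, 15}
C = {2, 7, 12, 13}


Set A = {2, 4, 10, 12}
Set B = {6, 9, 13, 15}
Set C = {2, 7, 12, 13}
First, A ∪ B = {2, 4, 6, 9, 10, 12, 13, 15}
Then, (A ∪ B) ∪ C = {2, 4, 6, 7, 9, 10, 12, 13, 15}

{2, 4, 6, 7, 9, 10, 12, 13, 15}


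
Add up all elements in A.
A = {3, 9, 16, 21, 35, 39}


Set A = {3, 9, 16, 21, 35, 39}
Sum = 3 + 9 + 16 + 21 + 35 + 39 = 123

123


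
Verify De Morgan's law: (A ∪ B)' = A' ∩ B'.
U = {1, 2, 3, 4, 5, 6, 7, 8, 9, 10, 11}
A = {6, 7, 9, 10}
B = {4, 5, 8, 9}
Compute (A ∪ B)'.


U = {1, 2, 3, 4, 5, 6, 7, 8, 9, 10, 11}
A = {6, 7, 9, 10}, B = {4, 5, 8, 9}
A ∪ B = {4, 5, 6, 7, 8, 9, 10}
(A ∪ B)' = U \ (A ∪ B) = {1, 2, 3, 11}
Verification via A' ∩ B': A' = {1, 2, 3, 4, 5, 8, 11}, B' = {1, 2, 3, 6, 7, 10, 11}
A' ∩ B' = {1, 2, 3, 11} ✓

{1, 2, 3, 11}


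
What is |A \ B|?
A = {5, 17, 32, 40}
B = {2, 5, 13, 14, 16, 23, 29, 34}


Set A = {5, 17, 32, 40}
Set B = {2, 5, 13, 14, 16, 23, 29, 34}
A \ B = {17, 32, 40}
|A \ B| = 3

3


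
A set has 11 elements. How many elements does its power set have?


The set has 11 elements.
The power set contains all possible subsets.
|P(A)| = 2^|A| = 2^11 = 2048

2048


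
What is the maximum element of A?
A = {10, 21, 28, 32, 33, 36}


Set A = {10, 21, 28, 32, 33, 36}
Elements in ascending order: 10, 21, 28, 32, 33, 36
The largest element is 36.

36


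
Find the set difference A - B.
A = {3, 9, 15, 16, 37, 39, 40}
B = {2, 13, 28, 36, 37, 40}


Set A = {3, 9, 15, 16, 37, 39, 40}
Set B = {2, 13, 28, 36, 37, 40}
A \ B includes elements in A that are not in B.
Check each element of A:
3 (not in B, keep), 9 (not in B, keep), 15 (not in B, keep), 16 (not in B, keep), 37 (in B, remove), 39 (not in B, keep), 40 (in B, remove)
A \ B = {3, 9, 15, 16, 39}

{3, 9, 15, 16, 39}


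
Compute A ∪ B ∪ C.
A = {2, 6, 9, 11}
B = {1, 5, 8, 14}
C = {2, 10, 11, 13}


Set A = {2, 6, 9, 11}
Set B = {1, 5, 8, 14}
Set C = {2, 10, 11, 13}
First, A ∪ B = {1, 2, 5, 6, 8, 9, 11, 14}
Then, (A ∪ B) ∪ C = {1, 2, 5, 6, 8, 9, 10, 11, 13, 14}

{1, 2, 5, 6, 8, 9, 10, 11, 13, 14}


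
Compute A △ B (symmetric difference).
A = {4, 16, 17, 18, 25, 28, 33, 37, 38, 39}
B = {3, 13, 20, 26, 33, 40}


Set A = {4, 16, 17, 18, 25, 28, 33, 37, 38, 39}
Set B = {3, 13, 20, 26, 33, 40}
A △ B = (A \ B) ∪ (B \ A)
Elements in A but not B: {4, 16, 17, 18, 25, 28, 37, 38, 39}
Elements in B but not A: {3, 13, 20, 26, 40}
A △ B = {3, 4, 13, 16, 17, 18, 20, 25, 26, 28, 37, 38, 39, 40}

{3, 4, 13, 16, 17, 18, 20, 25, 26, 28, 37, 38, 39, 40}


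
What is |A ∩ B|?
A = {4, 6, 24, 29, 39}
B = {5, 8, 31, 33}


Set A = {4, 6, 24, 29, 39}
Set B = {5, 8, 31, 33}
A ∩ B = {}
|A ∩ B| = 0

0


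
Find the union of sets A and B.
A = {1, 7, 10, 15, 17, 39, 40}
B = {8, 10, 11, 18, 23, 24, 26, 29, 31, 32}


Set A = {1, 7, 10, 15, 17, 39, 40}
Set B = {8, 10, 11, 18, 23, 24, 26, 29, 31, 32}
A ∪ B includes all elements in either set.
Elements from A: {1, 7, 10, 15, 17, 39, 40}
Elements from B not already included: {8, 11, 18, 23, 24, 26, 29, 31, 32}
A ∪ B = {1, 7, 8, 10, 11, 15, 17, 18, 23, 24, 26, 29, 31, 32, 39, 40}

{1, 7, 8, 10, 11, 15, 17, 18, 23, 24, 26, 29, 31, 32, 39, 40}


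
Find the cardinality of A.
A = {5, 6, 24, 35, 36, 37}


Set A = {5, 6, 24, 35, 36, 37}
Listing elements: 5, 6, 24, 35, 36, 37
Counting: 6 elements
|A| = 6

6


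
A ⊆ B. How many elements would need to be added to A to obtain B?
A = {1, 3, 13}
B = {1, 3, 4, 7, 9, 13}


Set A = {1, 3, 13}, |A| = 3
Set B = {1, 3, 4, 7, 9, 13}, |B| = 6
Since A ⊆ B: B \ A = {4, 7, 9}
|B| - |A| = 6 - 3 = 3

3


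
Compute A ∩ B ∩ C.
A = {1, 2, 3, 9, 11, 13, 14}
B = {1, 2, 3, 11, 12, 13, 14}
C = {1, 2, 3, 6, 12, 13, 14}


Set A = {1, 2, 3, 9, 11, 13, 14}
Set B = {1, 2, 3, 11, 12, 13, 14}
Set C = {1, 2, 3, 6, 12, 13, 14}
First, A ∩ B = {1, 2, 3, 11, 13, 14}
Then, (A ∩ B) ∩ C = {1, 2, 3, 13, 14}

{1, 2, 3, 13, 14}


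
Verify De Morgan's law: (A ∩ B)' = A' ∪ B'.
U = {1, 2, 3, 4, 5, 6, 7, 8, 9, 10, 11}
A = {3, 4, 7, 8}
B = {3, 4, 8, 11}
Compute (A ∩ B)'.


U = {1, 2, 3, 4, 5, 6, 7, 8, 9, 10, 11}
A = {3, 4, 7, 8}, B = {3, 4, 8, 11}
A ∩ B = {3, 4, 8}
(A ∩ B)' = U \ (A ∩ B) = {1, 2, 5, 6, 7, 9, 10, 11}
Verification via A' ∪ B': A' = {1, 2, 5, 6, 9, 10, 11}, B' = {1, 2, 5, 6, 7, 9, 10}
A' ∪ B' = {1, 2, 5, 6, 7, 9, 10, 11} ✓

{1, 2, 5, 6, 7, 9, 10, 11}


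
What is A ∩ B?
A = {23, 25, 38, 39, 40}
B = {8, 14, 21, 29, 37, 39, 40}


Set A = {23, 25, 38, 39, 40}
Set B = {8, 14, 21, 29, 37, 39, 40}
A ∩ B includes only elements in both sets.
Check each element of A against B:
23 ✗, 25 ✗, 38 ✗, 39 ✓, 40 ✓
A ∩ B = {39, 40}

{39, 40}


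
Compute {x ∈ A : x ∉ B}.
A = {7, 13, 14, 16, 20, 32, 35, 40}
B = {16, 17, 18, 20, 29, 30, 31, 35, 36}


Set A = {7, 13, 14, 16, 20, 32, 35, 40}
Set B = {16, 17, 18, 20, 29, 30, 31, 35, 36}
Check each element of A against B:
7 ∉ B (include), 13 ∉ B (include), 14 ∉ B (include), 16 ∈ B, 20 ∈ B, 32 ∉ B (include), 35 ∈ B, 40 ∉ B (include)
Elements of A not in B: {7, 13, 14, 32, 40}

{7, 13, 14, 32, 40}


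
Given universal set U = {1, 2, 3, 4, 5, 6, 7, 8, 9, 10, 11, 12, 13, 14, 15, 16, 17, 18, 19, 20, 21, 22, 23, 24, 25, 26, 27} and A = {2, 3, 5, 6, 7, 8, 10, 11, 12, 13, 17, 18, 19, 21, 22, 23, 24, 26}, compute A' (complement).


Universal set U = {1, 2, 3, 4, 5, 6, 7, 8, 9, 10, 11, 12, 13, 14, 15, 16, 17, 18, 19, 20, 21, 22, 23, 24, 25, 26, 27}
Set A = {2, 3, 5, 6, 7, 8, 10, 11, 12, 13, 17, 18, 19, 21, 22, 23, 24, 26}
A' = U \ A = elements in U but not in A
Checking each element of U:
1 (not in A, include), 2 (in A, exclude), 3 (in A, exclude), 4 (not in A, include), 5 (in A, exclude), 6 (in A, exclude), 7 (in A, exclude), 8 (in A, exclude), 9 (not in A, include), 10 (in A, exclude), 11 (in A, exclude), 12 (in A, exclude), 13 (in A, exclude), 14 (not in A, include), 15 (not in A, include), 16 (not in A, include), 17 (in A, exclude), 18 (in A, exclude), 19 (in A, exclude), 20 (not in A, include), 21 (in A, exclude), 22 (in A, exclude), 23 (in A, exclude), 24 (in A, exclude), 25 (not in A, include), 26 (in A, exclude), 27 (not in A, include)
A' = {1, 4, 9, 14, 15, 16, 20, 25, 27}

{1, 4, 9, 14, 15, 16, 20, 25, 27}


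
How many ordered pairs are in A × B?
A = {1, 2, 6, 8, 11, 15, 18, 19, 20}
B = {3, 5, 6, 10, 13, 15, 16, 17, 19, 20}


Set A = {1, 2, 6, 8, 11, 15, 18, 19, 20} has 9 elements.
Set B = {3, 5, 6, 10, 13, 15, 16, 17, 19, 20} has 10 elements.
|A × B| = |A| × |B| = 9 × 10 = 90

90


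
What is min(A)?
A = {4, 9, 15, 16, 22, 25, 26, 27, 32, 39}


Set A = {4, 9, 15, 16, 22, 25, 26, 27, 32, 39}
Elements in ascending order: 4, 9, 15, 16, 22, 25, 26, 27, 32, 39
The smallest element is 4.

4


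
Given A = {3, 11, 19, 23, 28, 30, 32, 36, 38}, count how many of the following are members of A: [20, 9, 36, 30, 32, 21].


Set A = {3, 11, 19, 23, 28, 30, 32, 36, 38}
Candidates: [20, 9, 36, 30, 32, 21]
Check each candidate:
20 ∉ A, 9 ∉ A, 36 ∈ A, 30 ∈ A, 32 ∈ A, 21 ∉ A
Count of candidates in A: 3

3


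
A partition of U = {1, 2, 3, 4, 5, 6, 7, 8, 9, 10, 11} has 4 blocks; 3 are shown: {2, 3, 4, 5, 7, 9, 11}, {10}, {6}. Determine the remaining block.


U = {1, 2, 3, 4, 5, 6, 7, 8, 9, 10, 11}
Shown blocks: {2, 3, 4, 5, 7, 9, 11}, {10}, {6}
A partition's blocks are pairwise disjoint and cover U, so the missing block = U \ (union of shown blocks).
Union of shown blocks: {2, 3, 4, 5, 6, 7, 9, 10, 11}
Missing block = U \ (union) = {1, 8}

{1, 8}


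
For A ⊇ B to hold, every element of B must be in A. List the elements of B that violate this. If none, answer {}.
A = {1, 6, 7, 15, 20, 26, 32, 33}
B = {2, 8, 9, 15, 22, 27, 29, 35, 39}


Set A = {1, 6, 7, 15, 20, 26, 32, 33}
Set B = {2, 8, 9, 15, 22, 27, 29, 35, 39}
Check each element of B against A:
2 ∉ A (include), 8 ∉ A (include), 9 ∉ A (include), 15 ∈ A, 22 ∉ A (include), 27 ∉ A (include), 29 ∉ A (include), 35 ∉ A (include), 39 ∉ A (include)
Elements of B not in A: {2, 8, 9, 22, 27, 29, 35, 39}

{2, 8, 9, 22, 27, 29, 35, 39}


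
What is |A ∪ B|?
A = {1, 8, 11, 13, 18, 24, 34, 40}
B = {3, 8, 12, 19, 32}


Set A = {1, 8, 11, 13, 18, 24, 34, 40}, |A| = 8
Set B = {3, 8, 12, 19, 32}, |B| = 5
A ∩ B = {8}, |A ∩ B| = 1
|A ∪ B| = |A| + |B| - |A ∩ B| = 8 + 5 - 1 = 12

12


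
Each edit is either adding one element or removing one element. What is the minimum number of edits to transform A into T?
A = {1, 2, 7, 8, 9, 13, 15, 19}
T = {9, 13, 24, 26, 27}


Set A = {1, 2, 7, 8, 9, 13, 15, 19}
Set T = {9, 13, 24, 26, 27}
Elements to remove from A (in A, not in T): {1, 2, 7, 8, 15, 19} → 6 removals
Elements to add to A (in T, not in A): {24, 26, 27} → 3 additions
Total edits = 6 + 3 = 9

9


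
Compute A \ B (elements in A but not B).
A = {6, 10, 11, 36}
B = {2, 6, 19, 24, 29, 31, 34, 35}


Set A = {6, 10, 11, 36}
Set B = {2, 6, 19, 24, 29, 31, 34, 35}
A \ B includes elements in A that are not in B.
Check each element of A:
6 (in B, remove), 10 (not in B, keep), 11 (not in B, keep), 36 (not in B, keep)
A \ B = {10, 11, 36}

{10, 11, 36}


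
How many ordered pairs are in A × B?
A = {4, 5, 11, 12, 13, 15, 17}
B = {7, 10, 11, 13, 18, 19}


Set A = {4, 5, 11, 12, 13, 15, 17} has 7 elements.
Set B = {7, 10, 11, 13, 18, 19} has 6 elements.
|A × B| = |A| × |B| = 7 × 6 = 42

42


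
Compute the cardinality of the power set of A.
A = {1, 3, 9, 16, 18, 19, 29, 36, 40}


Set A = {1, 3, 9, 16, 18, 19, 29, 36, 40}
|A| = 9
The power set P(A) contains all subsets of A.
|P(A)| = 2^|A| = 2^9 = 512

512


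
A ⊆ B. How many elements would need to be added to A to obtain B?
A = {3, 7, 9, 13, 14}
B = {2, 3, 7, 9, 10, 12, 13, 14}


Set A = {3, 7, 9, 13, 14}, |A| = 5
Set B = {2, 3, 7, 9, 10, 12, 13, 14}, |B| = 8
Since A ⊆ B: B \ A = {2, 10, 12}
|B| - |A| = 8 - 5 = 3

3


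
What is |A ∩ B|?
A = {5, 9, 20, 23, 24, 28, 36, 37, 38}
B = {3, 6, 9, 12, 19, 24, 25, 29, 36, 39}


Set A = {5, 9, 20, 23, 24, 28, 36, 37, 38}
Set B = {3, 6, 9, 12, 19, 24, 25, 29, 36, 39}
A ∩ B = {9, 24, 36}
|A ∩ B| = 3

3


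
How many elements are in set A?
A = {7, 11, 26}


Set A = {7, 11, 26}
Listing elements: 7, 11, 26
Counting: 3 elements
|A| = 3

3


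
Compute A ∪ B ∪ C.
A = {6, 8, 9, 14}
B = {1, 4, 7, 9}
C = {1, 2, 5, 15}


Set A = {6, 8, 9, 14}
Set B = {1, 4, 7, 9}
Set C = {1, 2, 5, 15}
First, A ∪ B = {1, 4, 6, 7, 8, 9, 14}
Then, (A ∪ B) ∪ C = {1, 2, 4, 5, 6, 7, 8, 9, 14, 15}

{1, 2, 4, 5, 6, 7, 8, 9, 14, 15}


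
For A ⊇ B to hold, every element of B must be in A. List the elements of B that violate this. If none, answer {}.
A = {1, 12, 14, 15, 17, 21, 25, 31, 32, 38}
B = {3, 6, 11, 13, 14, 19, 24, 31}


Set A = {1, 12, 14, 15, 17, 21, 25, 31, 32, 38}
Set B = {3, 6, 11, 13, 14, 19, 24, 31}
Check each element of B against A:
3 ∉ A (include), 6 ∉ A (include), 11 ∉ A (include), 13 ∉ A (include), 14 ∈ A, 19 ∉ A (include), 24 ∉ A (include), 31 ∈ A
Elements of B not in A: {3, 6, 11, 13, 19, 24}

{3, 6, 11, 13, 19, 24}


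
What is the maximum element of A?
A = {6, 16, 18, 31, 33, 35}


Set A = {6, 16, 18, 31, 33, 35}
Elements in ascending order: 6, 16, 18, 31, 33, 35
The largest element is 35.

35


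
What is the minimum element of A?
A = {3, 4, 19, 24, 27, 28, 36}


Set A = {3, 4, 19, 24, 27, 28, 36}
Elements in ascending order: 3, 4, 19, 24, 27, 28, 36
The smallest element is 3.

3


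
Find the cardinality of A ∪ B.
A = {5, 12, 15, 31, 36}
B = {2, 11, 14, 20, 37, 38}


Set A = {5, 12, 15, 31, 36}, |A| = 5
Set B = {2, 11, 14, 20, 37, 38}, |B| = 6
A ∩ B = {}, |A ∩ B| = 0
|A ∪ B| = |A| + |B| - |A ∩ B| = 5 + 6 - 0 = 11

11


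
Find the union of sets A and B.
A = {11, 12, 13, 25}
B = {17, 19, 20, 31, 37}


Set A = {11, 12, 13, 25}
Set B = {17, 19, 20, 31, 37}
A ∪ B includes all elements in either set.
Elements from A: {11, 12, 13, 25}
Elements from B not already included: {17, 19, 20, 31, 37}
A ∪ B = {11, 12, 13, 17, 19, 20, 25, 31, 37}

{11, 12, 13, 17, 19, 20, 25, 31, 37}


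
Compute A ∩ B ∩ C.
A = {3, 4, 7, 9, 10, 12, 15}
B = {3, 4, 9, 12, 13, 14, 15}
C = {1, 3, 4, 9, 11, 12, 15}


Set A = {3, 4, 7, 9, 10, 12, 15}
Set B = {3, 4, 9, 12, 13, 14, 15}
Set C = {1, 3, 4, 9, 11, 12, 15}
First, A ∩ B = {3, 4, 9, 12, 15}
Then, (A ∩ B) ∩ C = {3, 4, 9, 12, 15}

{3, 4, 9, 12, 15}


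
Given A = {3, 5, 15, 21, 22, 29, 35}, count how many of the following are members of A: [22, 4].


Set A = {3, 5, 15, 21, 22, 29, 35}
Candidates: [22, 4]
Check each candidate:
22 ∈ A, 4 ∉ A
Count of candidates in A: 1

1


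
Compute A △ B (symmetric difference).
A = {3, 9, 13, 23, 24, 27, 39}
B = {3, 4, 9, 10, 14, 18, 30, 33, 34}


Set A = {3, 9, 13, 23, 24, 27, 39}
Set B = {3, 4, 9, 10, 14, 18, 30, 33, 34}
A △ B = (A \ B) ∪ (B \ A)
Elements in A but not B: {13, 23, 24, 27, 39}
Elements in B but not A: {4, 10, 14, 18, 30, 33, 34}
A △ B = {4, 10, 13, 14, 18, 23, 24, 27, 30, 33, 34, 39}

{4, 10, 13, 14, 18, 23, 24, 27, 30, 33, 34, 39}


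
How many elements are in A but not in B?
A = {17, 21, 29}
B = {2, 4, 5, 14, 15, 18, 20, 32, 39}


Set A = {17, 21, 29}
Set B = {2, 4, 5, 14, 15, 18, 20, 32, 39}
A \ B = {17, 21, 29}
|A \ B| = 3

3


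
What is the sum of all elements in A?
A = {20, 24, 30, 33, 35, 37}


Set A = {20, 24, 30, 33, 35, 37}
Sum = 20 + 24 + 30 + 33 + 35 + 37 = 179

179


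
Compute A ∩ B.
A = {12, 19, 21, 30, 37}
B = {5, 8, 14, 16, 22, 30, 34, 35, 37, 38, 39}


Set A = {12, 19, 21, 30, 37}
Set B = {5, 8, 14, 16, 22, 30, 34, 35, 37, 38, 39}
A ∩ B includes only elements in both sets.
Check each element of A against B:
12 ✗, 19 ✗, 21 ✗, 30 ✓, 37 ✓
A ∩ B = {30, 37}

{30, 37}


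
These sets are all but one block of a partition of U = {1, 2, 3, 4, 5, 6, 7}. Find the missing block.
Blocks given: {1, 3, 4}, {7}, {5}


U = {1, 2, 3, 4, 5, 6, 7}
Shown blocks: {1, 3, 4}, {7}, {5}
A partition's blocks are pairwise disjoint and cover U, so the missing block = U \ (union of shown blocks).
Union of shown blocks: {1, 3, 4, 5, 7}
Missing block = U \ (union) = {2, 6}

{2, 6}


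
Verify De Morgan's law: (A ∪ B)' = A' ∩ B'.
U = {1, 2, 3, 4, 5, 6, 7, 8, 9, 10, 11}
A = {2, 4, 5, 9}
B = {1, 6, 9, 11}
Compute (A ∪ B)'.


U = {1, 2, 3, 4, 5, 6, 7, 8, 9, 10, 11}
A = {2, 4, 5, 9}, B = {1, 6, 9, 11}
A ∪ B = {1, 2, 4, 5, 6, 9, 11}
(A ∪ B)' = U \ (A ∪ B) = {3, 7, 8, 10}
Verification via A' ∩ B': A' = {1, 3, 6, 7, 8, 10, 11}, B' = {2, 3, 4, 5, 7, 8, 10}
A' ∩ B' = {3, 7, 8, 10} ✓

{3, 7, 8, 10}


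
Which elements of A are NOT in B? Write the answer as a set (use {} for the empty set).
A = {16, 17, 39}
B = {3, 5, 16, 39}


Set A = {16, 17, 39}
Set B = {3, 5, 16, 39}
Check each element of A against B:
16 ∈ B, 17 ∉ B (include), 39 ∈ B
Elements of A not in B: {17}

{17}


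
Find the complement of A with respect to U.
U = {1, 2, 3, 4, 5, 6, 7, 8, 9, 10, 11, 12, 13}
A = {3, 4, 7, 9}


Universal set U = {1, 2, 3, 4, 5, 6, 7, 8, 9, 10, 11, 12, 13}
Set A = {3, 4, 7, 9}
A' = U \ A = elements in U but not in A
Checking each element of U:
1 (not in A, include), 2 (not in A, include), 3 (in A, exclude), 4 (in A, exclude), 5 (not in A, include), 6 (not in A, include), 7 (in A, exclude), 8 (not in A, include), 9 (in A, exclude), 10 (not in A, include), 11 (not in A, include), 12 (not in A, include), 13 (not in A, include)
A' = {1, 2, 5, 6, 8, 10, 11, 12, 13}

{1, 2, 5, 6, 8, 10, 11, 12, 13}


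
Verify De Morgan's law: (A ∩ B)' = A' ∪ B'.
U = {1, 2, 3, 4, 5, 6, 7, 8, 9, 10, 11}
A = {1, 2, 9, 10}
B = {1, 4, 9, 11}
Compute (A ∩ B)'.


U = {1, 2, 3, 4, 5, 6, 7, 8, 9, 10, 11}
A = {1, 2, 9, 10}, B = {1, 4, 9, 11}
A ∩ B = {1, 9}
(A ∩ B)' = U \ (A ∩ B) = {2, 3, 4, 5, 6, 7, 8, 10, 11}
Verification via A' ∪ B': A' = {3, 4, 5, 6, 7, 8, 11}, B' = {2, 3, 5, 6, 7, 8, 10}
A' ∪ B' = {2, 3, 4, 5, 6, 7, 8, 10, 11} ✓

{2, 3, 4, 5, 6, 7, 8, 10, 11}


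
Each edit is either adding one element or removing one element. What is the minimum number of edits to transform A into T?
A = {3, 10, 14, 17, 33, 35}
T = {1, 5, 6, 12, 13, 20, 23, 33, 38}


Set A = {3, 10, 14, 17, 33, 35}
Set T = {1, 5, 6, 12, 13, 20, 23, 33, 38}
Elements to remove from A (in A, not in T): {3, 10, 14, 17, 35} → 5 removals
Elements to add to A (in T, not in A): {1, 5, 6, 12, 13, 20, 23, 38} → 8 additions
Total edits = 5 + 8 = 13

13


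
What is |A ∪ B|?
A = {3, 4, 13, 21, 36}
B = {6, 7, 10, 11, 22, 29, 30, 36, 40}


Set A = {3, 4, 13, 21, 36}, |A| = 5
Set B = {6, 7, 10, 11, 22, 29, 30, 36, 40}, |B| = 9
A ∩ B = {36}, |A ∩ B| = 1
|A ∪ B| = |A| + |B| - |A ∩ B| = 5 + 9 - 1 = 13

13


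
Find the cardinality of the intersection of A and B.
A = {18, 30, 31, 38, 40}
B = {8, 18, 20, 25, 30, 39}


Set A = {18, 30, 31, 38, 40}
Set B = {8, 18, 20, 25, 30, 39}
A ∩ B = {18, 30}
|A ∩ B| = 2

2


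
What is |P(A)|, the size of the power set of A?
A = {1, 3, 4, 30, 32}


Set A = {1, 3, 4, 30, 32}
|A| = 5
The power set P(A) contains all subsets of A.
|P(A)| = 2^|A| = 2^5 = 32

32


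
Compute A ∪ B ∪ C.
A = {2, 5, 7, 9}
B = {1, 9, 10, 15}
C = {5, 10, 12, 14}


Set A = {2, 5, 7, 9}
Set B = {1, 9, 10, 15}
Set C = {5, 10, 12, 14}
First, A ∪ B = {1, 2, 5, 7, 9, 10, 15}
Then, (A ∪ B) ∪ C = {1, 2, 5, 7, 9, 10, 12, 14, 15}

{1, 2, 5, 7, 9, 10, 12, 14, 15}


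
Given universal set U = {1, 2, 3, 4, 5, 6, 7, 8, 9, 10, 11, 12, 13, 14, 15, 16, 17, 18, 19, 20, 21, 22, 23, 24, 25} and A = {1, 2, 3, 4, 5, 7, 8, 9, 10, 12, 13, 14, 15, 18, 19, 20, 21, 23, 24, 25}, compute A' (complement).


Universal set U = {1, 2, 3, 4, 5, 6, 7, 8, 9, 10, 11, 12, 13, 14, 15, 16, 17, 18, 19, 20, 21, 22, 23, 24, 25}
Set A = {1, 2, 3, 4, 5, 7, 8, 9, 10, 12, 13, 14, 15, 18, 19, 20, 21, 23, 24, 25}
A' = U \ A = elements in U but not in A
Checking each element of U:
1 (in A, exclude), 2 (in A, exclude), 3 (in A, exclude), 4 (in A, exclude), 5 (in A, exclude), 6 (not in A, include), 7 (in A, exclude), 8 (in A, exclude), 9 (in A, exclude), 10 (in A, exclude), 11 (not in A, include), 12 (in A, exclude), 13 (in A, exclude), 14 (in A, exclude), 15 (in A, exclude), 16 (not in A, include), 17 (not in A, include), 18 (in A, exclude), 19 (in A, exclude), 20 (in A, exclude), 21 (in A, exclude), 22 (not in A, include), 23 (in A, exclude), 24 (in A, exclude), 25 (in A, exclude)
A' = {6, 11, 16, 17, 22}

{6, 11, 16, 17, 22}


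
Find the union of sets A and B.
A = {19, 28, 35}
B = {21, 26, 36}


Set A = {19, 28, 35}
Set B = {21, 26, 36}
A ∪ B includes all elements in either set.
Elements from A: {19, 28, 35}
Elements from B not already included: {21, 26, 36}
A ∪ B = {19, 21, 26, 28, 35, 36}

{19, 21, 26, 28, 35, 36}


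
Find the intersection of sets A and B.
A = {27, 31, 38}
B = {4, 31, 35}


Set A = {27, 31, 38}
Set B = {4, 31, 35}
A ∩ B includes only elements in both sets.
Check each element of A against B:
27 ✗, 31 ✓, 38 ✗
A ∩ B = {31}

{31}


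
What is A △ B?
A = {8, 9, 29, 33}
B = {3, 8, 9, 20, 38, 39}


Set A = {8, 9, 29, 33}
Set B = {3, 8, 9, 20, 38, 39}
A △ B = (A \ B) ∪ (B \ A)
Elements in A but not B: {29, 33}
Elements in B but not A: {3, 20, 38, 39}
A △ B = {3, 20, 29, 33, 38, 39}

{3, 20, 29, 33, 38, 39}


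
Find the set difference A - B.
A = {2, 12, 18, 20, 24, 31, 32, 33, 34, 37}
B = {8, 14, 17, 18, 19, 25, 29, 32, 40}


Set A = {2, 12, 18, 20, 24, 31, 32, 33, 34, 37}
Set B = {8, 14, 17, 18, 19, 25, 29, 32, 40}
A \ B includes elements in A that are not in B.
Check each element of A:
2 (not in B, keep), 12 (not in B, keep), 18 (in B, remove), 20 (not in B, keep), 24 (not in B, keep), 31 (not in B, keep), 32 (in B, remove), 33 (not in B, keep), 34 (not in B, keep), 37 (not in B, keep)
A \ B = {2, 12, 20, 24, 31, 33, 34, 37}

{2, 12, 20, 24, 31, 33, 34, 37}


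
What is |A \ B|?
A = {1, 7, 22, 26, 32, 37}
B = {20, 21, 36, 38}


Set A = {1, 7, 22, 26, 32, 37}
Set B = {20, 21, 36, 38}
A \ B = {1, 7, 22, 26, 32, 37}
|A \ B| = 6

6
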